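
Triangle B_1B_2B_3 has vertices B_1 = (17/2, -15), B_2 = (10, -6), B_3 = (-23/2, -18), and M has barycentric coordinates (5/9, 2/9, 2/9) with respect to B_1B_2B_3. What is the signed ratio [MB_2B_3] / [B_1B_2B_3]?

5/9

The signed ratio [MB_2B_3]/[B_1B_2B_3] equals the barycentric coordinate of M at vertex B_1, which is 5/9.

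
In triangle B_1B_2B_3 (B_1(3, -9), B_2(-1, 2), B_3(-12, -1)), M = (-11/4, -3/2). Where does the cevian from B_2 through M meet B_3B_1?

(-9/2, -5)

Barycentric coordinates of M with respect to B_1B_2B_3: (1/4, 1/2, 1/4).
On side B_3B_1 the B_2-coordinate is zero; dropping M's B_2-weight 1/2 and renormalizing the remaining 1/4 : 1/4 gives weights 1/2, 1/2 on B_3, B_1.
N = (1/2)·(-12, -1) + (1/2)·(3, -9) = (-9/2, -5).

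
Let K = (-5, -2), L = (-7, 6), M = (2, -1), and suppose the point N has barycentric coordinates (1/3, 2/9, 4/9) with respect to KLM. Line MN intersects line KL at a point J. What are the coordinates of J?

Line MN meets KL where the M-coordinate vanishes; zeroing N's M-weight and renormalizing leaves K, L-weights 1/3 : 2/9 → (3/5, 2/5).
So J = (3/5)·K + (2/5)·L = (-29/5, 6/5).

(-29/5, 6/5)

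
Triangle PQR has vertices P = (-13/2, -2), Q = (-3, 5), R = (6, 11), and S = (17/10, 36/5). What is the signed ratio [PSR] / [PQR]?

1/5

[PQR] = ½·((-13/2)·(5−11) + (-3)·(11−(-2)) + 6·(-2−5)) = ½·(39 − 39 − 42) = -21.
[PSR] = ½·((-13/2)·(36/5−11) + (17/10)·(11−(-2)) + 6·(-2−(36/5))) = ½·(247/10 + 221/10 − 276/5) = -21/5, so the ratio is (-21/5)/(-21) = 1/5.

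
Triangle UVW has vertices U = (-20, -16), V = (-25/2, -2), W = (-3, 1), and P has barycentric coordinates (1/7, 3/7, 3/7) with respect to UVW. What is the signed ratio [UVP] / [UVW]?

3/7

The signed ratio [UVP]/[UVW] equals the barycentric coordinate of P at vertex W, which is 3/7.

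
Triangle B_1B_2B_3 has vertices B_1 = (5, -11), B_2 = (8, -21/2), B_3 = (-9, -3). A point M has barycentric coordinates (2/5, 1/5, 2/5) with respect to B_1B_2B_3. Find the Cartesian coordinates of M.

(0, -77/10)

M = (2/5)·B_1 + (1/5)·B_2 + (2/5)·B_3.
x-coordinate: (2/5)·5 + (1/5)·8 + (2/5)·(-9) = 0.
y-coordinate: (2/5)·(-11) + (1/5)·(-21/2) + (2/5)·(-3) = -77/10.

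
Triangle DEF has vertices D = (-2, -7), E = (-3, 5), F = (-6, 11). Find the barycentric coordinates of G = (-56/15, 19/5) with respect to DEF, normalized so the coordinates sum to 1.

(4/15, 2/5, 1/3)

Signed area of the reference triangle: [DEF] = ½·((-2)·(5−11) + (-3)·(11−(-7)) + (-6)·(-7−5)) = ½·(12 − 54 + 72) = 15.
[GEF] = ½·((-56/15)·(5−11) + (-3)·(11−(19/5)) + (-6)·(19/5−5)) = ½·(112/5 − 108/5 + 36/5) = 4, so the D-coordinate is 4/15 = 4/15.
[DGF] = ½·((-2)·(19/5−11) + (-56/15)·(11−(-7)) + (-6)·(-7−(19/5))) = ½·(72/5 − 336/5 + 324/5) = 6, so the E-coordinate is 2/5.
[DEG] = ½·((-2)·(5−(19/5)) + (-3)·(19/5−(-7)) + (-56/15)·(-7−5)) = ½·(-12/5 − 162/5 + 224/5) = 5, so the F-coordinate is 1/3.
Check: 4/15 + 2/5 + 1/3 = 1.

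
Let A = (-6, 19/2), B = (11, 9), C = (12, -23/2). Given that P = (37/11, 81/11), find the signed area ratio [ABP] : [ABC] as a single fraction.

[ABC] = ½·((-6)·(9−(-23/2)) + 11·(-23/2−(19/2)) + 12·(19/2−9)) = ½·(-123 − 231 + 6) = -174.
[ABP] = ½·((-6)·(9−(81/11)) + 11·(81/11−(19/2)) + (37/11)·(19/2−9)) = ½·(-108/11 − 47/2 + 37/22) = -174/11, so the ratio is (-174/11)/(-174) = 1/11.

1/11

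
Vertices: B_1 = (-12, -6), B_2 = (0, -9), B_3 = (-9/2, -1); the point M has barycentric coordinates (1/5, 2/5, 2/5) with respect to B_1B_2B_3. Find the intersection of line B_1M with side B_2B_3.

Line B_1M meets B_2B_3 where the B_1-coordinate vanishes; zeroing M's B_1-weight and renormalizing leaves B_2, B_3-weights 2/5 : 2/5 → (1/2, 1/2).
So N = (1/2)·B_2 + (1/2)·B_3 = (-9/4, -5).

(-9/4, -5)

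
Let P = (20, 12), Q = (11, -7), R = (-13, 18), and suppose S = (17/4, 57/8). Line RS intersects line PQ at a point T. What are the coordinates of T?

(73/5, 3/5)

Barycentric coordinates of S with respect to PQR: (1/4, 3/8, 3/8).
On side PQ the R-coordinate is zero; dropping S's R-weight 3/8 and renormalizing the remaining 1/4 : 3/8 gives weights 2/5, 3/5 on P, Q.
T = (2/5)·(20, 12) + (3/5)·(11, -7) = (73/5, 3/5).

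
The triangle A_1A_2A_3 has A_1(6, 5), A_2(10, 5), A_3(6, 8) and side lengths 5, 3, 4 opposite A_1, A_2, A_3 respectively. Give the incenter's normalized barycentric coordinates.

(5/12, 1/4, 1/3)

The incenter has barycentric coordinates proportional to the opposite side lengths: (5 : 3 : 4).
Normalizing by 5+3+4 = 12 gives (5/12, 1/4, 1/3).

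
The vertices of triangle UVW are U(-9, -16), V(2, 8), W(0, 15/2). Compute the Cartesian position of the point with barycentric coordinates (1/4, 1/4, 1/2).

P = (1/4)·U + (1/4)·V + (1/2)·W.
x-coordinate: (1/4)·(-9) + (1/4)·2 + (1/2)·0 = -7/4.
y-coordinate: (1/4)·(-16) + (1/4)·8 + (1/2)·(15/2) = 7/4.

(-7/4, 7/4)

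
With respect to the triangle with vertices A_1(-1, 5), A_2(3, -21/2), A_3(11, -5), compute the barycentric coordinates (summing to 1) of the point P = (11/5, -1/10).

Signed area of the reference triangle: [A_1A_2A_3] = ½·((-1)·(-21/2−(-5)) + 3·(-5−5) + 11·(5−(-21/2))) = ½·(11/2 − 30 + 341/2) = 73.
[PA_2A_3] = ½·((11/5)·(-21/2−(-5)) + 3·(-5−(-1/10)) + 11·(-1/10−(-21/2))) = ½·(-121/10 − 147/10 + 572/5) = 219/5, so the A_1-coordinate is (219/5)/73 = 3/5.
[A_1PA_3] = ½·((-1)·(-1/10−(-5)) + (11/5)·(-5−5) + 11·(5−(-1/10))) = ½·(-49/10 − 22 + 561/10) = 73/5, so the A_2-coordinate is 1/5.
[A_1A_2P] = ½·((-1)·(-21/2−(-1/10)) + 3·(-1/10−5) + (11/5)·(5−(-21/2))) = ½·(52/5 − 153/10 + 341/10) = 73/5, so the A_3-coordinate is 1/5.
Check: 3/5 + 1/5 + 1/5 = 1.

(3/5, 1/5, 1/5)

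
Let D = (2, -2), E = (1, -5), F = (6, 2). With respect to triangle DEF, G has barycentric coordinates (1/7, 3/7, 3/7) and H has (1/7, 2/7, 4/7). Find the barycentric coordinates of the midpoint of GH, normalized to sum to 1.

(1/7, 5/14, 1/2)

Since both coordinate triples sum to 1, the midpoint's barycentrics are the componentwise average.
(1/7+1/7)/2 = 1/7; similarly 5/14 and 1/2.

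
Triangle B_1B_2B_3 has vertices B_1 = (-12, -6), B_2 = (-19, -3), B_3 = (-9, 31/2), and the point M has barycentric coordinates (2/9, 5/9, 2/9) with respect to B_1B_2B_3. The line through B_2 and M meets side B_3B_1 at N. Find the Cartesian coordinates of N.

(-21/2, 19/4)

Line B_2M meets B_3B_1 where the B_2-coordinate vanishes; zeroing M's B_2-weight and renormalizing leaves B_3, B_1-weights 2/9 : 2/9 → (1/2, 1/2).
So N = (1/2)·B_3 + (1/2)·B_1 = (-21/2, 19/4).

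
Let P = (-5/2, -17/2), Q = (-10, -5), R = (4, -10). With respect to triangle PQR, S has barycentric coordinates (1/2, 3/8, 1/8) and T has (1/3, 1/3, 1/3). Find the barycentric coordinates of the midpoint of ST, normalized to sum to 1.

Since both coordinate triples sum to 1, the midpoint's barycentrics are the componentwise average.
(1/2+1/3)/2 = 5/12; similarly 17/48 and 11/48.

(5/12, 17/48, 11/48)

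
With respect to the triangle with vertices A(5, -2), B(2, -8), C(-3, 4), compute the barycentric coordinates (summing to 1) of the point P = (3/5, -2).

Signed area of the reference triangle: [ABC] = ½·(5·(-8−4) + 2·(4−(-2)) + (-3)·(-2−(-8))) = ½·(-60 + 12 − 18) = -33.
[PBC] = ½·((3/5)·(-8−4) + 2·(4−(-2)) + (-3)·(-2−(-8))) = ½·(-36/5 + 12 − 18) = -33/5, so the A-coordinate is (-33/5)/(-33) = 1/5.
[APC] = ½·(5·(-2−4) + (3/5)·(4−(-2)) + (-3)·(-2−(-2))) = ½·(-30 + 18/5 + 0) = -66/5, so the B-coordinate is 2/5.
[ABP] = ½·(5·(-8−(-2)) + 2·(-2−(-2)) + (3/5)·(-2−(-8))) = ½·(-30 + 0 + 18/5) = -66/5, so the C-coordinate is 2/5.
Check: 1/5 + 2/5 + 2/5 = 1.

(1/5, 2/5, 2/5)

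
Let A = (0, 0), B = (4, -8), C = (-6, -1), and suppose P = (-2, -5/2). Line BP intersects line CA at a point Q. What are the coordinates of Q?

Barycentric coordinates of P with respect to ABC: (1/4, 1/4, 1/2).
On side CA the B-coordinate is zero; dropping P's B-weight 1/4 and renormalizing the remaining 1/2 : 1/4 gives weights 2/3, 1/3 on C, A.
Q = (2/3)·(-6, -1) + (1/3)·(0, 0) = (-4, -2/3).

(-4, -2/3)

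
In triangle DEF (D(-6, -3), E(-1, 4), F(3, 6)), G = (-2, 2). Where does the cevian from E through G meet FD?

Barycentric coordinates of G with respect to DEF: (1/3, 1/2, 1/6).
On side FD the E-coordinate is zero; dropping G's E-weight 1/2 and renormalizing the remaining 1/6 : 1/3 gives weights 1/3, 2/3 on F, D.
H = (1/3)·(3, 6) + (2/3)·(-6, -3) = (-3, 0).

(-3, 0)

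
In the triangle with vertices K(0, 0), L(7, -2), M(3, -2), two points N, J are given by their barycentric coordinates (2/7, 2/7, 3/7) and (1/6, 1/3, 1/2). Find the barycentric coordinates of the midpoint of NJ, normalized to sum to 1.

(19/84, 13/42, 13/28)

Since both coordinate triples sum to 1, the midpoint's barycentrics are the componentwise average.
(2/7+1/6)/2 = 19/84; similarly 13/42 and 13/28.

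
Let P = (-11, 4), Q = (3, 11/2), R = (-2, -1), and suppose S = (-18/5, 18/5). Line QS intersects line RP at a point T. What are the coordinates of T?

(-8, 7/3)

Barycentric coordinates of S with respect to PQR: (2/5, 2/5, 1/5).
On side RP the Q-coordinate is zero; dropping S's Q-weight 2/5 and renormalizing the remaining 1/5 : 2/5 gives weights 1/3, 2/3 on R, P.
T = (1/3)·(-2, -1) + (2/3)·(-11, 4) = (-8, 7/3).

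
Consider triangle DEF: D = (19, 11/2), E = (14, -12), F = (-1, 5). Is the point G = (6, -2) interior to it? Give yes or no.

yes

Barycentric coordinates of G: (28/695, 287/695, 76/139).
The three coordinates are positive, positive, positive; a point is interior exactly when all three are positive.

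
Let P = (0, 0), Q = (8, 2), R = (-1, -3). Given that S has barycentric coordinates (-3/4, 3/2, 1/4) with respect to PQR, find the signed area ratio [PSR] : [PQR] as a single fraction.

3/2

The signed ratio [PSR]/[PQR] equals the barycentric coordinate of S at vertex Q, which is 3/2.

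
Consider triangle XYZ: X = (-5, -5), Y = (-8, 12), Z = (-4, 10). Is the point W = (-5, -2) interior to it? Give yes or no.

yes

Barycentric coordinates of W: (25/31, 3/62, 9/62).
The three coordinates are positive, positive, positive; a point is interior exactly when all three are positive.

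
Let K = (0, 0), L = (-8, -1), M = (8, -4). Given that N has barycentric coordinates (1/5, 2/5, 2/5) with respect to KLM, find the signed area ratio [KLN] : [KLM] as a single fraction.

The signed ratio [KLN]/[KLM] equals the barycentric coordinate of N at vertex M, which is 2/5.

2/5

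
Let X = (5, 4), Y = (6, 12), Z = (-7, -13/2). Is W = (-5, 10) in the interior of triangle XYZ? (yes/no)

no

Barycentric coordinates of W: (-355/171, 118/57, 172/171).
The three coordinates are negative, positive, positive; a point is interior exactly when all three are positive.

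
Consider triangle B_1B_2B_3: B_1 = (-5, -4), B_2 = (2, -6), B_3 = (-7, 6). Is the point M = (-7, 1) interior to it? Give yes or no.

no

Barycentric coordinates of M: (15/22, -5/33, 31/66).
The three coordinates are positive, negative, positive; a point is interior exactly when all three are positive.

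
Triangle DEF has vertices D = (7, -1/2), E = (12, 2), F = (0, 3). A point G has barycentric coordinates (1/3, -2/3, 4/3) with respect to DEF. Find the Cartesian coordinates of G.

(-17/3, 5/2)

G = (1/3)·D + (-2/3)·E + (4/3)·F.
x-coordinate: (1/3)·7 + (-2/3)·12 + (4/3)·0 = -17/3.
y-coordinate: (1/3)·(-1/2) + (-2/3)·2 + (4/3)·3 = 5/2.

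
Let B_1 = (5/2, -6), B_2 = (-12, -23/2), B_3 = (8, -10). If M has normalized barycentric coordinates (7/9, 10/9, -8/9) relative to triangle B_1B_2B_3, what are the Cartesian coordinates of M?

M = (7/9)·B_1 + (10/9)·B_2 + (-8/9)·B_3.
x-coordinate: (7/9)·(5/2) + (10/9)·(-12) + (-8/9)·8 = -37/2.
y-coordinate: (7/9)·(-6) + (10/9)·(-23/2) + (-8/9)·(-10) = -77/9.

(-37/2, -77/9)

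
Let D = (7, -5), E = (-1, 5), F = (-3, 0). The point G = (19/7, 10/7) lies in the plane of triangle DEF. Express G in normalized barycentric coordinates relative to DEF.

Signed area of the reference triangle: [DEF] = ½·(7·(5−0) + (-1)·(0−(-5)) + (-3)·(-5−5)) = ½·(35 − 5 + 30) = 30.
[GEF] = ½·((19/7)·(5−0) + (-1)·(0−(10/7)) + (-3)·(10/7−5)) = ½·(95/7 + 10/7 + 75/7) = 90/7, so the D-coordinate is (90/7)/30 = 3/7.
[DGF] = ½·(7·(10/7−0) + (19/7)·(0−(-5)) + (-3)·(-5−(10/7))) = ½·(10 + 95/7 + 135/7) = 150/7, so the E-coordinate is 5/7.
[DEG] = ½·(7·(5−(10/7)) + (-1)·(10/7−(-5)) + (19/7)·(-5−5)) = ½·(25 − 45/7 − 190/7) = -30/7, so the F-coordinate is -1/7.
Check: 3/7 + 5/7 − 1/7 = 1.

(3/7, 5/7, -1/7)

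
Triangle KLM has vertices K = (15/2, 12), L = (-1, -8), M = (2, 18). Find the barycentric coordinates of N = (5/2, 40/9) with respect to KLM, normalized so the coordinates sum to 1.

(1/3, 4/9, 2/9)

Signed area of the reference triangle: [KLM] = ½·((15/2)·(-8−18) + (-1)·(18−12) + 2·(12−(-8))) = ½·(-195 − 6 + 40) = -161/2.
[NLM] = ½·((5/2)·(-8−18) + (-1)·(18−(40/9)) + 2·(40/9−(-8))) = ½·(-65 − 122/9 + 224/9) = -161/6, so the K-coordinate is (-161/6)/(-161/2) = 1/3.
[KNM] = ½·((15/2)·(40/9−18) + (5/2)·(18−12) + 2·(12−(40/9))) = ½·(-305/3 + 15 + 136/9) = -322/9, so the L-coordinate is 4/9.
[KLN] = ½·((15/2)·(-8−(40/9)) + (-1)·(40/9−12) + (5/2)·(12−(-8))) = ½·(-280/3 + 68/9 + 50) = -161/9, so the M-coordinate is 2/9.
Check: 1/3 + 4/9 + 2/9 = 1.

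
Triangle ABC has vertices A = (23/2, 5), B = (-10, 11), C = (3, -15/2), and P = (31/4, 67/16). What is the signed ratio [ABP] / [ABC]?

1/8

[ABC] = ½·((23/2)·(11−(-15/2)) + (-10)·(-15/2−5) + 3·(5−11)) = ½·(851/4 + 125 − 18) = 1279/8.
[ABP] = ½·((23/2)·(11−(67/16)) + (-10)·(67/16−5) + (31/4)·(5−11)) = ½·(2507/32 + 65/8 − 93/2) = 1279/64, so the ratio is (1279/64)/(1279/8) = 1/8.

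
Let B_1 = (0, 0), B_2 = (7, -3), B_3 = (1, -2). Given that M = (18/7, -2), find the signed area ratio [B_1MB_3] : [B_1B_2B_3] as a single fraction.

[B_1B_2B_3] = ½·(0·(-3−(-2)) + 7·(-2−0) + 1·(0−(-3))) = ½·(0 − 14 + 3) = -11/2.
[B_1MB_3] = ½·(0·(-2−(-2)) + (18/7)·(-2−0) + 1·(0−(-2))) = ½·(0 − 36/7 + 2) = -11/7, so the ratio is (-11/7)/(-11/2) = 2/7.

2/7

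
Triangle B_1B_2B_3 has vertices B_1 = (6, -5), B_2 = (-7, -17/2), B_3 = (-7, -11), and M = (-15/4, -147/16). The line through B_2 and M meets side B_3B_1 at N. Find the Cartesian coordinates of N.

Barycentric coordinates of M with respect to B_1B_2B_3: (1/4, 1/8, 5/8).
On side B_3B_1 the B_2-coordinate is zero; dropping M's B_2-weight 1/8 and renormalizing the remaining 5/8 : 1/4 gives weights 5/7, 2/7 on B_3, B_1.
N = (5/7)·(-7, -11) + (2/7)·(6, -5) = (-23/7, -65/7).

(-23/7, -65/7)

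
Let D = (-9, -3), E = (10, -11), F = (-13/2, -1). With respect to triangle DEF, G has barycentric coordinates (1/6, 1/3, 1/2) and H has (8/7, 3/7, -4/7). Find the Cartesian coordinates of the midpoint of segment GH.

(-311/168, -257/42)

Barycentric coordinates of the midpoint are the average: (55/84, 8/21, -1/28).
Converting: (55/84)·D + (8/21)·E + (-1/28)·F = (-311/168, -257/42).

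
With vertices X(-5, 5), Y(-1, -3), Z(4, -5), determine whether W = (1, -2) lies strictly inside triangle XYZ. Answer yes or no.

yes

Barycentric coordinates of W: (9/32, 3/32, 5/8).
The three coordinates are positive, positive, positive; a point is interior exactly when all three are positive.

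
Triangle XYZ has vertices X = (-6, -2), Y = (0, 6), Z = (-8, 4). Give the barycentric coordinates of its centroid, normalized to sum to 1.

The centroid is the average of the vertices, so each weight is 1/3.

(1/3, 1/3, 1/3)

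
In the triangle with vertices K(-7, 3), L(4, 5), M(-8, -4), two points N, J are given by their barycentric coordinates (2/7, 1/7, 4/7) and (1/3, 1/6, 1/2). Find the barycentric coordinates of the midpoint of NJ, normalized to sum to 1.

Since both coordinate triples sum to 1, the midpoint's barycentrics are the componentwise average.
(2/7+1/3)/2 = 13/42; similarly 13/84 and 15/28.

(13/42, 13/84, 15/28)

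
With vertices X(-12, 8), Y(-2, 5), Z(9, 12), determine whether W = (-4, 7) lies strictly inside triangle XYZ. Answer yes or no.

yes

Barycentric coordinates of W: (36/103, 53/103, 14/103).
The three coordinates are positive, positive, positive; a point is interior exactly when all three are positive.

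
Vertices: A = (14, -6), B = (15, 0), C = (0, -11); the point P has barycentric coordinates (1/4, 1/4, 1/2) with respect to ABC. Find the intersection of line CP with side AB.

(29/2, -3)

Line CP meets AB where the C-coordinate vanishes; zeroing P's C-weight and renormalizing leaves A, B-weights 1/4 : 1/4 → (1/2, 1/2).
So Q = (1/2)·A + (1/2)·B = (29/2, -3).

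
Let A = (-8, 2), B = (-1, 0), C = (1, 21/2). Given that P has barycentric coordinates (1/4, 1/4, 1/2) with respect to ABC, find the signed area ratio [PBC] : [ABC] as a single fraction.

1/4

The signed ratio [PBC]/[ABC] equals the barycentric coordinate of P at vertex A, which is 1/4.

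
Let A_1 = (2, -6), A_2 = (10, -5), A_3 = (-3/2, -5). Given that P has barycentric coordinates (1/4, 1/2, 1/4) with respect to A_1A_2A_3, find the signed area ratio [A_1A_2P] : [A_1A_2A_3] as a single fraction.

1/4

The signed ratio [A_1A_2P]/[A_1A_2A_3] equals the barycentric coordinate of P at vertex A_3, which is 1/4.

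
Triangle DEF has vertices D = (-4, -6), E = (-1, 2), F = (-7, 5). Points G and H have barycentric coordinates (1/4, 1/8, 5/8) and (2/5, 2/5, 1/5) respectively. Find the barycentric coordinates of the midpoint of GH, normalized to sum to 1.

(13/40, 21/80, 33/80)

Since both coordinate triples sum to 1, the midpoint's barycentrics are the componentwise average.
(1/4+2/5)/2 = 13/40; similarly 21/80 and 33/80.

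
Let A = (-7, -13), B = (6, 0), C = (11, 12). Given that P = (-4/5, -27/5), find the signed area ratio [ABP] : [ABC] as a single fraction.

1/5

[ABC] = ½·((-7)·(0−12) + 6·(12−(-13)) + 11·(-13−0)) = ½·(84 + 150 − 143) = 91/2.
[ABP] = ½·((-7)·(0−(-27/5)) + 6·(-27/5−(-13)) + (-4/5)·(-13−0)) = ½·(-189/5 + 228/5 + 52/5) = 91/10, so the ratio is (91/10)/(91/2) = 1/5.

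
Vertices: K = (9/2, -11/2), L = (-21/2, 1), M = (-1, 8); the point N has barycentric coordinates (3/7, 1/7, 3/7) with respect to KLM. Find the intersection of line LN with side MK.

Line LN meets MK where the L-coordinate vanishes; zeroing N's L-weight and renormalizing leaves M, K-weights 3/7 : 3/7 → (1/2, 1/2).
So J = (1/2)·M + (1/2)·K = (7/4, 5/4).

(7/4, 5/4)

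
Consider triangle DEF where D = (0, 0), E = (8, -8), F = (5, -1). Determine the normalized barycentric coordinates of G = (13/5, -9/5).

(3/5, 1/5, 1/5)

Signed area of the reference triangle: [DEF] = ½·(0·(-8−(-1)) + 8·(-1−0) + 5·(0−(-8))) = ½·(0 − 8 + 40) = 16.
[GEF] = ½·((13/5)·(-8−(-1)) + 8·(-1−(-9/5)) + 5·(-9/5−(-8))) = ½·(-91/5 + 32/5 + 31) = 48/5, so the D-coordinate is (48/5)/16 = 3/5.
[DGF] = ½·(0·(-9/5−(-1)) + (13/5)·(-1−0) + 5·(0−(-9/5))) = ½·(0 − 13/5 + 9) = 16/5, so the E-coordinate is 1/5.
[DEG] = ½·(0·(-8−(-9/5)) + 8·(-9/5−0) + (13/5)·(0−(-8))) = ½·(0 − 72/5 + 104/5) = 16/5, so the F-coordinate is 1/5.
Check: 3/5 + 1/5 + 1/5 = 1.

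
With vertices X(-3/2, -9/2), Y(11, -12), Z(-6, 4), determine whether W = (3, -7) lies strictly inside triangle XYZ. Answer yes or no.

Barycentric coordinates of W: (86/145, 54/145, 1/29).
The three coordinates are positive, positive, positive; a point is interior exactly when all three are positive.

yes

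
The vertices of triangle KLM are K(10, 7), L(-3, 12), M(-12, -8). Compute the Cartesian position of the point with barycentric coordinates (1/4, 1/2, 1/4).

N = (1/4)·K + (1/2)·L + (1/4)·M.
x-coordinate: (1/4)·10 + (1/2)·(-3) + (1/4)·(-12) = -2.
y-coordinate: (1/4)·7 + (1/2)·12 + (1/4)·(-8) = 23/4.

(-2, 23/4)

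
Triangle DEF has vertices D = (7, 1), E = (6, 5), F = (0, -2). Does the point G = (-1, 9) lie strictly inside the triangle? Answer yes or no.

no

Barycentric coordinates of G: (-73/31, 80/31, 24/31).
The three coordinates are negative, positive, positive; a point is interior exactly when all three are positive.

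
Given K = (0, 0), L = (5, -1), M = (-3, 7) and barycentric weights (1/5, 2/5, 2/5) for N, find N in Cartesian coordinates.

(4/5, 12/5)

N = (1/5)·K + (2/5)·L + (2/5)·M.
x-coordinate: (1/5)·0 + (2/5)·5 + (2/5)·(-3) = 4/5.
y-coordinate: (1/5)·0 + (2/5)·(-1) + (2/5)·7 = 12/5.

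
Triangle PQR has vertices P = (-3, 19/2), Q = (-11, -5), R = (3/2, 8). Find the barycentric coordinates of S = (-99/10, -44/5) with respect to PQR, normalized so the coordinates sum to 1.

(-4/5, 6/5, 3/5)

Signed area of the reference triangle: [PQR] = ½·((-3)·(-5−8) + (-11)·(8−(19/2)) + (3/2)·(19/2−(-5))) = ½·(39 + 33/2 + 87/4) = 309/8.
[SQR] = ½·((-99/10)·(-5−8) + (-11)·(8−(-44/5)) + (3/2)·(-44/5−(-5))) = ½·(1287/10 − 924/5 − 57/10) = -309/10, so the P-coordinate is (-309/10)/(309/8) = -4/5.
[PSR] = ½·((-3)·(-44/5−8) + (-99/10)·(8−(19/2)) + (3/2)·(19/2−(-44/5))) = ½·(252/5 + 297/20 + 549/20) = 927/20, so the Q-coordinate is 6/5.
[PQS] = ½·((-3)·(-5−(-44/5)) + (-11)·(-44/5−(19/2)) + (-99/10)·(19/2−(-5))) = ½·(-57/5 + 2013/10 − 2871/20) = 927/40, so the R-coordinate is 3/5.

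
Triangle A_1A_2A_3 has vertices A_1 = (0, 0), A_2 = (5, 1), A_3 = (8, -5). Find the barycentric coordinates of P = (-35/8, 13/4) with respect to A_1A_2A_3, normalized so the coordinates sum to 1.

Signed area of the reference triangle: [A_1A_2A_3] = ½·(0·(1−(-5)) + 5·(-5−0) + 8·(0−1)) = ½·(0 − 25 − 8) = -33/2.
[PA_2A_3] = ½·((-35/8)·(1−(-5)) + 5·(-5−(13/4)) + 8·(13/4−1)) = ½·(-105/4 − 165/4 + 18) = -99/4, so the A_1-coordinate is (-99/4)/(-33/2) = 3/2.
[A_1PA_3] = ½·(0·(13/4−(-5)) + (-35/8)·(-5−0) + 8·(0−(13/4))) = ½·(0 + 175/8 − 26) = -33/16, so the A_2-coordinate is 1/8.
[A_1A_2P] = ½·(0·(1−(13/4)) + 5·(13/4−0) + (-35/8)·(0−1)) = ½·(0 + 65/4 + 35/8) = 165/16, so the A_3-coordinate is -5/8.

(3/2, 1/8, -5/8)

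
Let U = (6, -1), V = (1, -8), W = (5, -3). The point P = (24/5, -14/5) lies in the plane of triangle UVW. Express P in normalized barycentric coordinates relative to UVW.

Signed area of the reference triangle: [UVW] = ½·(6·(-8−(-3)) + 1·(-3−(-1)) + 5·(-1−(-8))) = ½·(-30 − 2 + 35) = 3/2.
[PVW] = ½·((24/5)·(-8−(-3)) + 1·(-3−(-14/5)) + 5·(-14/5−(-8))) = ½·(-24 − 1/5 + 26) = 9/10, so the U-coordinate is (9/10)/(3/2) = 3/5.
[UPW] = ½·(6·(-14/5−(-3)) + (24/5)·(-3−(-1)) + 5·(-1−(-14/5))) = ½·(6/5 − 48/5 + 9) = 3/10, so the V-coordinate is 1/5.
[UVP] = ½·(6·(-8−(-14/5)) + 1·(-14/5−(-1)) + (24/5)·(-1−(-8))) = ½·(-156/5 − 9/5 + 168/5) = 3/10, so the W-coordinate is 1/5.

(3/5, 1/5, 1/5)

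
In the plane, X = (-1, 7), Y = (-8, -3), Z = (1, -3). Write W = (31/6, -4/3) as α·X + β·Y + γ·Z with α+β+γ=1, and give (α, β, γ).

(1/6, -1/2, 4/3)

Signed area of the reference triangle: [XYZ] = ½·((-1)·(-3−(-3)) + (-8)·(-3−7) + 1·(7−(-3))) = ½·(0 + 80 + 10) = 45.
[WYZ] = ½·((31/6)·(-3−(-3)) + (-8)·(-3−(-4/3)) + 1·(-4/3−(-3))) = ½·(0 + 40/3 + 5/3) = 15/2, so the X-coordinate is (15/2)/45 = 1/6.
[XWZ] = ½·((-1)·(-4/3−(-3)) + (31/6)·(-3−7) + 1·(7−(-4/3))) = ½·(-5/3 − 155/3 + 25/3) = -45/2, so the Y-coordinate is -1/2.
[XYW] = ½·((-1)·(-3−(-4/3)) + (-8)·(-4/3−7) + (31/6)·(7−(-3))) = ½·(5/3 + 200/3 + 155/3) = 60, so the Z-coordinate is 4/3.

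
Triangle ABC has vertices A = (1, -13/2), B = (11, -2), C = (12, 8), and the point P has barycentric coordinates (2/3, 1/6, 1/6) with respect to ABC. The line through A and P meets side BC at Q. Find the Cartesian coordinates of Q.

Line AP meets BC where the A-coordinate vanishes; zeroing P's A-weight and renormalizing leaves B, C-weights 1/6 : 1/6 → (1/2, 1/2).
So Q = (1/2)·B + (1/2)·C = (23/2, 3).

(23/2, 3)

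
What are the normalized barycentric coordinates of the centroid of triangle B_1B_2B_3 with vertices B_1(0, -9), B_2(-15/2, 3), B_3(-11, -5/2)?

The centroid is the average of the vertices, so each weight is 1/3.

(1/3, 1/3, 1/3)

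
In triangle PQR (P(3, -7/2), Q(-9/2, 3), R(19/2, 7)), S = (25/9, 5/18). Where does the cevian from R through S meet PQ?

(6/7, -23/14)

Barycentric coordinates of S with respect to PQR: (5/9, 2/9, 2/9).
On side PQ the R-coordinate is zero; dropping S's R-weight 2/9 and renormalizing the remaining 5/9 : 2/9 gives weights 5/7, 2/7 on P, Q.
T = (5/7)·(3, -7/2) + (2/7)·(-9/2, 3) = (6/7, -23/14).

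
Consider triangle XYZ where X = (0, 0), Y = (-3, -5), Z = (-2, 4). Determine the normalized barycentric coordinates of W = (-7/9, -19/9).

(7/9, 1/3, -1/9)

Signed area of the reference triangle: [XYZ] = ½·(0·(-5−4) + (-3)·(4−0) + (-2)·(0−(-5))) = ½·(0 − 12 − 10) = -11.
[WYZ] = ½·((-7/9)·(-5−4) + (-3)·(4−(-19/9)) + (-2)·(-19/9−(-5))) = ½·(7 − 55/3 − 52/9) = -77/9, so the X-coordinate is (-77/9)/(-11) = 7/9.
[XWZ] = ½·(0·(-19/9−4) + (-7/9)·(4−0) + (-2)·(0−(-19/9))) = ½·(0 − 28/9 − 38/9) = -11/3, so the Y-coordinate is 1/3.
[XYW] = ½·(0·(-5−(-19/9)) + (-3)·(-19/9−0) + (-7/9)·(0−(-5))) = ½·(0 + 19/3 − 35/9) = 11/9, so the Z-coordinate is -1/9.
Check: 7/9 + 1/3 − 1/9 = 1.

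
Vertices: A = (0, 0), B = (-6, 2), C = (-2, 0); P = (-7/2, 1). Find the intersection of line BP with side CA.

Barycentric coordinates of P with respect to ABC: (1/4, 1/2, 1/4).
On side CA the B-coordinate is zero; dropping P's B-weight 1/2 and renormalizing the remaining 1/4 : 1/4 gives weights 1/2, 1/2 on C, A.
Q = (1/2)·(-2, 0) + (1/2)·(0, 0) = (-1, 0).

(-1, 0)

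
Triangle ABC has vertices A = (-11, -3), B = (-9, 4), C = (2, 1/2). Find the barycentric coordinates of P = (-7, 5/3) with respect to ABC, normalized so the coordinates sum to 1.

(2/9, 5/9, 2/9)

Signed area of the reference triangle: [ABC] = ½·((-11)·(4−(1/2)) + (-9)·(1/2−(-3)) + 2·(-3−4)) = ½·(-77/2 − 63/2 − 14) = -42.
[PBC] = ½·((-7)·(4−(1/2)) + (-9)·(1/2−(5/3)) + 2·(5/3−4)) = ½·(-49/2 + 21/2 − 14/3) = -28/3, so the A-coordinate is (-28/3)/(-42) = 2/9.
[APC] = ½·((-11)·(5/3−(1/2)) + (-7)·(1/2−(-3)) + 2·(-3−(5/3))) = ½·(-77/6 − 49/2 − 28/3) = -70/3, so the B-coordinate is 5/9.
[ABP] = ½·((-11)·(4−(5/3)) + (-9)·(5/3−(-3)) + (-7)·(-3−4)) = ½·(-77/3 − 42 + 49) = -28/3, so the C-coordinate is 2/9.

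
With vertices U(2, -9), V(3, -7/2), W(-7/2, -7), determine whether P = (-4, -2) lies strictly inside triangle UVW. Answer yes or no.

no

Barycentric coordinates of P: (-137/129, 106/129, 160/129).
The three coordinates are negative, positive, positive; a point is interior exactly when all three are positive.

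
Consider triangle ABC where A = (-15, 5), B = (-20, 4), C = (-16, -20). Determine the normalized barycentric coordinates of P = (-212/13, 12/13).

(8/13, 3/13, 2/13)

Signed area of the reference triangle: [ABC] = ½·((-15)·(4−(-20)) + (-20)·(-20−5) + (-16)·(5−4)) = ½·(-360 + 500 − 16) = 62.
[PBC] = ½·((-212/13)·(4−(-20)) + (-20)·(-20−(12/13)) + (-16)·(12/13−4)) = ½·(-5088/13 + 5440/13 + 640/13) = 496/13, so the A-coordinate is (496/13)/62 = 8/13.
[APC] = ½·((-15)·(12/13−(-20)) + (-212/13)·(-20−5) + (-16)·(5−(12/13))) = ½·(-4080/13 + 5300/13 − 848/13) = 186/13, so the B-coordinate is 3/13.
[ABP] = ½·((-15)·(4−(12/13)) + (-20)·(12/13−5) + (-212/13)·(5−4)) = ½·(-600/13 + 1060/13 − 212/13) = 124/13, so the C-coordinate is 2/13.
Check: 8/13 + 3/13 + 2/13 = 1.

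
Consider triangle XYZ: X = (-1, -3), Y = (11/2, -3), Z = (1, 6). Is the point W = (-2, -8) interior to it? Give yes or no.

no

Barycentric coordinates of W: (20/13, 2/117, -5/9).
The three coordinates are positive, positive, negative; a point is interior exactly when all three are positive.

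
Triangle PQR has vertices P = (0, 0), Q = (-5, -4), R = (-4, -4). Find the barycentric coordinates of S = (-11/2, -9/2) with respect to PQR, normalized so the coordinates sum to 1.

(-1/8, 1, 1/8)

Signed area of the reference triangle: [PQR] = ½·(0·(-4−(-4)) + (-5)·(-4−0) + (-4)·(0−(-4))) = ½·(0 + 20 − 16) = 2.
[SQR] = ½·((-11/2)·(-4−(-4)) + (-5)·(-4−(-9/2)) + (-4)·(-9/2−(-4))) = ½·(0 − 5/2 + 2) = -1/4, so the P-coordinate is (-1/4)/2 = -1/8.
[PSR] = ½·(0·(-9/2−(-4)) + (-11/2)·(-4−0) + (-4)·(0−(-9/2))) = ½·(0 + 22 − 18) = 2, so the Q-coordinate is 1.
[PQS] = ½·(0·(-4−(-9/2)) + (-5)·(-9/2−0) + (-11/2)·(0−(-4))) = ½·(0 + 45/2 − 22) = 1/4, so the R-coordinate is 1/8.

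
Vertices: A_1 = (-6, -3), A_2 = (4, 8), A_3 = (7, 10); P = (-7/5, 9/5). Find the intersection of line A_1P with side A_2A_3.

(11/2, 9)

Barycentric coordinates of P with respect to A_1A_2A_3: (3/5, 1/5, 1/5).
On side A_2A_3 the A_1-coordinate is zero; dropping P's A_1-weight 3/5 and renormalizing the remaining 1/5 : 1/5 gives weights 1/2, 1/2 on A_2, A_3.
Q = (1/2)·(4, 8) + (1/2)·(7, 10) = (11/2, 9).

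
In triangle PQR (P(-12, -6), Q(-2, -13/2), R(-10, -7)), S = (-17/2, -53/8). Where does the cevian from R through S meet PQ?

(-7, -25/4)

Barycentric coordinates of S with respect to PQR: (1/4, 1/4, 1/2).
On side PQ the R-coordinate is zero; dropping S's R-weight 1/2 and renormalizing the remaining 1/4 : 1/4 gives weights 1/2, 1/2 on P, Q.
T = (1/2)·(-12, -6) + (1/2)·(-2, -13/2) = (-7, -25/4).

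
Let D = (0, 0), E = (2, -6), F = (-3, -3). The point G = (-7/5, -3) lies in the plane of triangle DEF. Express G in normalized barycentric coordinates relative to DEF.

Signed area of the reference triangle: [DEF] = ½·(0·(-6−(-3)) + 2·(-3−0) + (-3)·(0−(-6))) = ½·(0 − 6 − 18) = -12.
[GEF] = ½·((-7/5)·(-6−(-3)) + 2·(-3−(-3)) + (-3)·(-3−(-6))) = ½·(21/5 + 0 − 9) = -12/5, so the D-coordinate is (-12/5)/(-12) = 1/5.
[DGF] = ½·(0·(-3−(-3)) + (-7/5)·(-3−0) + (-3)·(0−(-3))) = ½·(0 + 21/5 − 9) = -12/5, so the E-coordinate is 1/5.
[DEG] = ½·(0·(-6−(-3)) + 2·(-3−0) + (-7/5)·(0−(-6))) = ½·(0 − 6 − 42/5) = -36/5, so the F-coordinate is 3/5.
Check: 1/5 + 1/5 + 3/5 = 1.

(1/5, 1/5, 3/5)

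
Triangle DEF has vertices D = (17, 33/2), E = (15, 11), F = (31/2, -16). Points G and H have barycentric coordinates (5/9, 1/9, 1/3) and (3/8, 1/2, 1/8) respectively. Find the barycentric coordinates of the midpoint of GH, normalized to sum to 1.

(67/144, 11/36, 11/48)

Since both coordinate triples sum to 1, the midpoint's barycentrics are the componentwise average.
(5/9+3/8)/2 = 67/144; similarly 11/36 and 11/48.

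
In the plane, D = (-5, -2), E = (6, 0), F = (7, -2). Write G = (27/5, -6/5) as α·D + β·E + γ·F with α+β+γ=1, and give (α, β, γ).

Signed area of the reference triangle: [DEF] = ½·((-5)·(0−(-2)) + 6·(-2−(-2)) + 7·(-2−0)) = ½·(-10 + 0 − 14) = -12.
[GEF] = ½·((27/5)·(0−(-2)) + 6·(-2−(-6/5)) + 7·(-6/5−0)) = ½·(54/5 − 24/5 − 42/5) = -6/5, so the D-coordinate is (-6/5)/(-12) = 1/10.
[DGF] = ½·((-5)·(-6/5−(-2)) + (27/5)·(-2−(-2)) + 7·(-2−(-6/5))) = ½·(-4 + 0 − 28/5) = -24/5, so the E-coordinate is 2/5.
[DEG] = ½·((-5)·(0−(-6/5)) + 6·(-6/5−(-2)) + (27/5)·(-2−0)) = ½·(-6 + 24/5 − 54/5) = -6, so the F-coordinate is 1/2.

(1/10, 2/5, 1/2)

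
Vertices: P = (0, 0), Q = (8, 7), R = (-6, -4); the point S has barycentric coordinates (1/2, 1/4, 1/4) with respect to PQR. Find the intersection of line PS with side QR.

(1, 3/2)

Line PS meets QR where the P-coordinate vanishes; zeroing S's P-weight and renormalizing leaves Q, R-weights 1/4 : 1/4 → (1/2, 1/2).
So T = (1/2)·Q + (1/2)·R = (1, 3/2).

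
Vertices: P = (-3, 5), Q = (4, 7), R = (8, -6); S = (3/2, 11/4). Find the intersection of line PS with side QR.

(6, 1/2)

Barycentric coordinates of S with respect to PQR: (1/2, 1/4, 1/4).
On side QR the P-coordinate is zero; dropping S's P-weight 1/2 and renormalizing the remaining 1/4 : 1/4 gives weights 1/2, 1/2 on Q, R.
T = (1/2)·(4, 7) + (1/2)·(8, -6) = (6, 1/2).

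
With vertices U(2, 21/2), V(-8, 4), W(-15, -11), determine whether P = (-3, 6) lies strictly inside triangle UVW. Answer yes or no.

yes

Barycentric coordinates of P: (122/209, 62/209, 25/209).
The three coordinates are positive, positive, positive; a point is interior exactly when all three are positive.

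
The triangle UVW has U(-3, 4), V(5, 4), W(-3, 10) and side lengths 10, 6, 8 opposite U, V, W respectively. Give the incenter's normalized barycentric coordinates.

The incenter has barycentric coordinates proportional to the opposite side lengths: (10 : 6 : 8).
Normalizing by 10+6+8 = 24 gives (5/12, 1/4, 1/3).

(5/12, 1/4, 1/3)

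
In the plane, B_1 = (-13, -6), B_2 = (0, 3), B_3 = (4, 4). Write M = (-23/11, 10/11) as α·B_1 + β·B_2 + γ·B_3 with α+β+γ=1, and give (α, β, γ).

Signed area of the reference triangle: [B_1B_2B_3] = ½·((-13)·(3−4) + 0·(4−(-6)) + 4·(-6−3)) = ½·(13 + 0 − 36) = -23/2.
[MB_2B_3] = ½·((-23/11)·(3−4) + 0·(4−(10/11)) + 4·(10/11−3)) = ½·(23/11 + 0 − 92/11) = -69/22, so the B_1-coordinate is (-69/22)/(-23/2) = 3/11.
[B_1MB_3] = ½·((-13)·(10/11−4) + (-23/11)·(4−(-6)) + 4·(-6−(10/11))) = ½·(442/11 − 230/11 − 304/11) = -46/11, so the B_2-coordinate is 4/11.
[B_1B_2M] = ½·((-13)·(3−(10/11)) + 0·(10/11−(-6)) + (-23/11)·(-6−3)) = ½·(-299/11 + 0 + 207/11) = -46/11, so the B_3-coordinate is 4/11.
Check: 3/11 + 4/11 + 4/11 = 1.

(3/11, 4/11, 4/11)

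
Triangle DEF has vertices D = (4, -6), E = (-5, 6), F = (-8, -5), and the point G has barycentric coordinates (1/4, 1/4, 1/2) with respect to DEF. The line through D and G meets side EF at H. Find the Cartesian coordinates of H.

(-7, -4/3)

Line DG meets EF where the D-coordinate vanishes; zeroing G's D-weight and renormalizing leaves E, F-weights 1/4 : 1/2 → (1/3, 2/3).
So H = (1/3)·E + (2/3)·F = (-7, -4/3).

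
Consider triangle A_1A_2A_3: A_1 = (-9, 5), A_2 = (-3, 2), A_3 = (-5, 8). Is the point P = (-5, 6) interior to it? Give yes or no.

Barycentric coordinates of P: (2/15, 4/15, 3/5).
The three coordinates are positive, positive, positive; a point is interior exactly when all three are positive.

yes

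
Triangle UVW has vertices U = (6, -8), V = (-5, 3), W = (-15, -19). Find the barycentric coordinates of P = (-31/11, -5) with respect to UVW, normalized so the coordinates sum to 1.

Signed area of the reference triangle: [UVW] = ½·(6·(3−(-19)) + (-5)·(-19−(-8)) + (-15)·(-8−3)) = ½·(132 + 55 + 165) = 176.
[PVW] = ½·((-31/11)·(3−(-19)) + (-5)·(-19−(-5)) + (-15)·(-5−3)) = ½·(-62 + 70 + 120) = 64, so the U-coordinate is 64/176 = 4/11.
[UPW] = ½·(6·(-5−(-19)) + (-31/11)·(-19−(-8)) + (-15)·(-8−(-5))) = ½·(84 + 31 + 45) = 80, so the V-coordinate is 5/11.
[UVP] = ½·(6·(3−(-5)) + (-5)·(-5−(-8)) + (-31/11)·(-8−3)) = ½·(48 − 15 + 31) = 32, so the W-coordinate is 2/11.

(4/11, 5/11, 2/11)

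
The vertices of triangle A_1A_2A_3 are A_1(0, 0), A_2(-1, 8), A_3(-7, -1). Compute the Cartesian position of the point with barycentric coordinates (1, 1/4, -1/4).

(3/2, 9/4)

P = 1·A_1 + (1/4)·A_2 + (-1/4)·A_3.
x-coordinate: 1·0 + (1/4)·(-1) + (-1/4)·(-7) = 3/2.
y-coordinate: 1·0 + (1/4)·8 + (-1/4)·(-1) = 9/4.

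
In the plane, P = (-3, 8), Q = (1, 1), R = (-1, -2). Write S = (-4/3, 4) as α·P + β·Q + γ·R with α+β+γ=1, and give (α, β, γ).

Signed area of the reference triangle: [PQR] = ½·((-3)·(1−(-2)) + 1·(-2−8) + (-1)·(8−1)) = ½·(-9 − 10 − 7) = -13.
[SQR] = ½·((-4/3)·(1−(-2)) + 1·(-2−4) + (-1)·(4−1)) = ½·(-4 − 6 − 3) = -13/2, so the P-coordinate is (-13/2)/(-13) = 1/2.
[PSR] = ½·((-3)·(4−(-2)) + (-4/3)·(-2−8) + (-1)·(8−4)) = ½·(-18 + 40/3 − 4) = -13/3, so the Q-coordinate is 1/3.
[PQS] = ½·((-3)·(1−4) + 1·(4−8) + (-4/3)·(8−1)) = ½·(9 − 4 − 28/3) = -13/6, so the R-coordinate is 1/6.

(1/2, 1/3, 1/6)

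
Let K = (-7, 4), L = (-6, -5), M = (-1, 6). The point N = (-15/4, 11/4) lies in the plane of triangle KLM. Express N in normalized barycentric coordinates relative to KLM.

(1/4, 1/4, 1/2)

Signed area of the reference triangle: [KLM] = ½·((-7)·(-5−6) + (-6)·(6−4) + (-1)·(4−(-5))) = ½·(77 − 12 − 9) = 28.
[NLM] = ½·((-15/4)·(-5−6) + (-6)·(6−(11/4)) + (-1)·(11/4−(-5))) = ½·(165/4 − 39/2 − 31/4) = 7, so the K-coordinate is 7/28 = 1/4.
[KNM] = ½·((-7)·(11/4−6) + (-15/4)·(6−4) + (-1)·(4−(11/4))) = ½·(91/4 − 15/2 − 5/4) = 7, so the L-coordinate is 1/4.
[KLN] = ½·((-7)·(-5−(11/4)) + (-6)·(11/4−4) + (-15/4)·(4−(-5))) = ½·(217/4 + 15/2 − 135/4) = 14, so the M-coordinate is 1/2.
Check: 1/4 + 1/4 + 1/2 = 1.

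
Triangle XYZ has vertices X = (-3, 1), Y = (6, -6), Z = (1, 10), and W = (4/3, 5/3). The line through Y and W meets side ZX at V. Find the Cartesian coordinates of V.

Barycentric coordinates of W with respect to XYZ: (1/3, 1/3, 1/3).
On side ZX the Y-coordinate is zero; dropping W's Y-weight 1/3 and renormalizing the remaining 1/3 : 1/3 gives weights 1/2, 1/2 on Z, X.
V = (1/2)·(1, 10) + (1/2)·(-3, 1) = (-1, 11/2).

(-1, 11/2)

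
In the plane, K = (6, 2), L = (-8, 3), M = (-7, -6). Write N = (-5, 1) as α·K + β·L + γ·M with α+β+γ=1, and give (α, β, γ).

(1/5, 3/5, 1/5)

Signed area of the reference triangle: [KLM] = ½·(6·(3−(-6)) + (-8)·(-6−2) + (-7)·(2−3)) = ½·(54 + 64 + 7) = 125/2.
[NLM] = ½·((-5)·(3−(-6)) + (-8)·(-6−1) + (-7)·(1−3)) = ½·(-45 + 56 + 14) = 25/2, so the K-coordinate is (25/2)/(125/2) = 1/5.
[KNM] = ½·(6·(1−(-6)) + (-5)·(-6−2) + (-7)·(2−1)) = ½·(42 + 40 − 7) = 75/2, so the L-coordinate is 3/5.
[KLN] = ½·(6·(3−1) + (-8)·(1−2) + (-5)·(2−3)) = ½·(12 + 8 + 5) = 25/2, so the M-coordinate is 1/5.
Check: 1/5 + 3/5 + 1/5 = 1.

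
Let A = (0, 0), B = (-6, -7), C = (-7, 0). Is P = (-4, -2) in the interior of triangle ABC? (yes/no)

yes

Barycentric coordinates of P: (19/49, 2/7, 16/49).
The three coordinates are positive, positive, positive; a point is interior exactly when all three are positive.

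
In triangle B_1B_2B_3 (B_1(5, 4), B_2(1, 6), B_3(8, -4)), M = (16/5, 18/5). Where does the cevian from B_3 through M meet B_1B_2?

(2, 11/2)

Barycentric coordinates of M with respect to B_1B_2B_3: (1/5, 3/5, 1/5).
On side B_1B_2 the B_3-coordinate is zero; dropping M's B_3-weight 1/5 and renormalizing the remaining 1/5 : 3/5 gives weights 1/4, 3/4 on B_1, B_2.
N = (1/4)·(5, 4) + (3/4)·(1, 6) = (2, 11/2).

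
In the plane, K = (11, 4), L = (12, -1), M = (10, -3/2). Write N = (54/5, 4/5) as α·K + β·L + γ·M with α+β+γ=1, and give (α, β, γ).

Signed area of the reference triangle: [KLM] = ½·(11·(-1−(-3/2)) + 12·(-3/2−4) + 10·(4−(-1))) = ½·(11/2 − 66 + 50) = -21/4.
[NLM] = ½·((54/5)·(-1−(-3/2)) + 12·(-3/2−(4/5)) + 10·(4/5−(-1))) = ½·(27/5 − 138/5 + 18) = -21/10, so the K-coordinate is (-21/10)/(-21/4) = 2/5.
[KNM] = ½·(11·(4/5−(-3/2)) + (54/5)·(-3/2−4) + 10·(4−(4/5))) = ½·(253/10 − 297/5 + 32) = -21/20, so the L-coordinate is 1/5.
[KLN] = ½·(11·(-1−(4/5)) + 12·(4/5−4) + (54/5)·(4−(-1))) = ½·(-99/5 − 192/5 + 54) = -21/10, so the M-coordinate is 2/5.
Check: 2/5 + 1/5 + 2/5 = 1.

(2/5, 1/5, 2/5)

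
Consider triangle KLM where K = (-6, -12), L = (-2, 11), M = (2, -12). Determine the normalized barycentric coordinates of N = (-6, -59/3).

Signed area of the reference triangle: [KLM] = ½·((-6)·(11−(-12)) + (-2)·(-12−(-12)) + 2·(-12−11)) = ½·(-138 + 0 − 46) = -92.
[NLM] = ½·((-6)·(11−(-12)) + (-2)·(-12−(-59/3)) + 2·(-59/3−11)) = ½·(-138 − 46/3 − 184/3) = -322/3, so the K-coordinate is (-322/3)/(-92) = 7/6.
[KNM] = ½·((-6)·(-59/3−(-12)) + (-6)·(-12−(-12)) + 2·(-12−(-59/3))) = ½·(46 + 0 + 46/3) = 92/3, so the L-coordinate is -1/3.
[KLN] = ½·((-6)·(11−(-59/3)) + (-2)·(-59/3−(-12)) + (-6)·(-12−11)) = ½·(-184 + 46/3 + 138) = -46/3, so the M-coordinate is 1/6.

(7/6, -1/3, 1/6)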